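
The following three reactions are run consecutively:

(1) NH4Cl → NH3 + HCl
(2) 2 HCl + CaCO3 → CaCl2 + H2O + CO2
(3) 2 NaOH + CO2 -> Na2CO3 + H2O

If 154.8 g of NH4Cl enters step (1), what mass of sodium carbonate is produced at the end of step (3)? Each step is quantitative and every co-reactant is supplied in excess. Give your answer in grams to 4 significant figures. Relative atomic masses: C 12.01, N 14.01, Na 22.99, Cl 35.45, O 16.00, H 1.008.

M(NH4Cl) = 14.01 + 4(1.008) + 35.45 = 53.492 g/mol.
M(Na2CO3) = 2(22.99) + 12.01 + 3(16.00) = 105.99 g/mol.
n(NH4Cl) = 154.8 / 53.492 = 2.8939 mol.
Reaction (1): NH4Cl→HCl ratio 1:1 ⇒ n(HCl) = 2.8939 mol.
Reaction (2): HCl→CO2 ratio 2:1 ⇒ n(CO2) = 1.4469 mol.
Reaction (3): CO2→Na2CO3 ratio 1:1 ⇒ n(Na2CO3) = 1.4469 mol.
Mass of Na2CO3 = 1.4469 × 105.99 = 153.36 g.

153.4 g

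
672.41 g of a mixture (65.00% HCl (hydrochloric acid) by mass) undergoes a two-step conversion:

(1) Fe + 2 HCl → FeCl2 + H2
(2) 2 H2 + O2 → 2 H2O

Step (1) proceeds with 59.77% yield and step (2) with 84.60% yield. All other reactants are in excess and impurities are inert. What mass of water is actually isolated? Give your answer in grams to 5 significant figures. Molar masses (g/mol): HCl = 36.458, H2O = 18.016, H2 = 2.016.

Pure HCl = 672.41 × 0.6500 = 437.067 g.
n(HCl) = 437.067 / 36.458 = 11.9882 mol.
Step 1 (HCl:H2 = 2:1): theoretical n(H2) = 5.99411 mol; at 59.77% yield, n(H2) = 3.58268 mol.
Step 2 (H2:H2O = 2:2): theoretical n(H2O) = 3.58268 mol, so theoretical mass = 3.58268 × 18.016 = 64.5456 g.
At 84.60% yield, actual mass of H2O = 64.5456 × 0.8460 = 54.6055 g.

54.606 g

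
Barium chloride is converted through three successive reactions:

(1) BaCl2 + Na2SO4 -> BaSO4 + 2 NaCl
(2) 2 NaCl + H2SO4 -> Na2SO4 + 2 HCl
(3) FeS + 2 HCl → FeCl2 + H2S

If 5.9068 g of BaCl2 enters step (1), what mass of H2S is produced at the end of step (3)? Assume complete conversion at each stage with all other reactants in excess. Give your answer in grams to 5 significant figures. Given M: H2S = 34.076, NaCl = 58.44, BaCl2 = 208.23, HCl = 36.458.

0.96662 g

n(BaCl2) = 5.9068 / 208.23 = 0.0283667 mol.
Reaction (1): BaCl2→NaCl ratio 1:2 ⇒ n(NaCl) = 0.0567334 mol.
Reaction (2): NaCl→HCl ratio 2:2 ⇒ n(HCl) = 0.0567334 mol.
Reaction (3): HCl→H2S ratio 2:1 ⇒ n(H2S) = 0.0283667 mol.
Mass of H2S = 0.0283667 × 34.076 = 0.966624 g.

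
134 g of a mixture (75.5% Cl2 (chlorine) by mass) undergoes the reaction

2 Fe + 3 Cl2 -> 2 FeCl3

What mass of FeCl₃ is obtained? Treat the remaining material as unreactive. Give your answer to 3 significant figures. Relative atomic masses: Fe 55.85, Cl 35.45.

Mass of pure Cl2 = 134 g × 0.755 = 101.2 g.
M(Cl2) = 2(35.45) = 70.90 g/mol.
M(FeCl3) = 55.85 + 3(35.45) = 162.20 g/mol.
n(Cl2) = 101.2 g / 70.90 g/mol = 1.427 mol.
From the equation the Cl2:FeCl3 mole ratio is 3:2, so n(FeCl3) = 1.427 × 2/3 = 0.9513 mol.
Mass of FeCl3 = 0.9513 mol × 162.20 g/mol = 154.3 g.

154 g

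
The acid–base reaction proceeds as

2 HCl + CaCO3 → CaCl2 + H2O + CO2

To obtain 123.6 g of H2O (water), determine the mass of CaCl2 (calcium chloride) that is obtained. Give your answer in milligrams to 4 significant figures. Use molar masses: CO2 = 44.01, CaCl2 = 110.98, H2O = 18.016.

n(H2O) = 123.60 g / 18.016 g/mol = 6.8606 mol.
From the equation the H2O:CaCl2 mole ratio is 1:1, so n(CaCl2) = 6.8606 × 1/1 = 6.8606 mol.
Mass of CaCl2 = 6.8606 mol × 110.98 g/mol = 761.39 g.
Converting to mg: 761.39 g = 761400 mg.

761400 mg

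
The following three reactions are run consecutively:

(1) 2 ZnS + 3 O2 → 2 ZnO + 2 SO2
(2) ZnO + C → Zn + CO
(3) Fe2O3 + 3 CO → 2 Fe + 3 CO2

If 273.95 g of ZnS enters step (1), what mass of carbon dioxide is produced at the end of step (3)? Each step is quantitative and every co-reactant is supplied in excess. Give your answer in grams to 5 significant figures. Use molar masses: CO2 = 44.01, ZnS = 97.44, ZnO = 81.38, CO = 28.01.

123.73 g

n(ZnS) = 273.95 / 97.44 = 2.81147 mol.
Reaction (1): ZnS→ZnO ratio 2:2 ⇒ n(ZnO) = 2.81147 mol.
Reaction (2): ZnO→CO ratio 1:1 ⇒ n(CO) = 2.81147 mol.
Reaction (3): CO→CO2 ratio 3:3 ⇒ n(CO2) = 2.81147 mol.
Mass of CO2 = 2.81147 × 44.01 = 123.733 g.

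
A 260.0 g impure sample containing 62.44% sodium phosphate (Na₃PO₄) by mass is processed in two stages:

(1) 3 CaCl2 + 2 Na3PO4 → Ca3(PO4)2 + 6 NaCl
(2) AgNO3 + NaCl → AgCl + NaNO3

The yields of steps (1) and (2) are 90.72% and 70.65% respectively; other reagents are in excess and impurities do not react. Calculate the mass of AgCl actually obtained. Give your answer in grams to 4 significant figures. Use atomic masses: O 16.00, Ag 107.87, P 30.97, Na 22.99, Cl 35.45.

Pure Na3PO4 = 260.0 × 0.6244 = 162.34 g.
M(Na3PO4) = 3(22.99) + 30.97 + 4(16.00) = 163.94 g/mol.
M(AgCl) = 107.87 + 35.45 = 143.32 g/mol.
n(Na3PO4) = 162.34 / 163.94 = 0.99026 mol.
Step 1 (Na3PO4:NaCl = 2:6): theoretical n(NaCl) = 2.9708 mol; at 90.72% yield, n(NaCl) = 2.6951 mol.
Step 2 (NaCl:AgCl = 1:1): theoretical n(AgCl) = 2.6951 mol, so theoretical mass = 2.6951 × 143.32 = 386.26 g.
At 70.65% yield, actual mass of AgCl = 386.26 × 0.7065 = 272.89 g.

272.9 g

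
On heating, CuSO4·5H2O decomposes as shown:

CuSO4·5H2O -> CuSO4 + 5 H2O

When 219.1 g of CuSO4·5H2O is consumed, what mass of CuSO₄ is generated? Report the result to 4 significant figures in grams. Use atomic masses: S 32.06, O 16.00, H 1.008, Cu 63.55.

140.1 g

M(CuSO4·5H2O) = 63.55 + 32.06 + 9(16.00) + 10(1.008) = 249.69 g/mol.
M(CuSO4) = 63.55 + 32.06 + 4(16.00) = 159.61 g/mol.
n(CuSO4·5H2O) = 219.10 g / 249.69 g/mol = 0.87749 mol.
From the equation the CuSO4·5H2O:CuSO4 mole ratio is 1:1, so n(CuSO4) = 0.87749 × 1/1 = 0.87749 mol.
Mass of CuSO4 = 0.87749 mol × 159.61 g/mol = 140.06 g.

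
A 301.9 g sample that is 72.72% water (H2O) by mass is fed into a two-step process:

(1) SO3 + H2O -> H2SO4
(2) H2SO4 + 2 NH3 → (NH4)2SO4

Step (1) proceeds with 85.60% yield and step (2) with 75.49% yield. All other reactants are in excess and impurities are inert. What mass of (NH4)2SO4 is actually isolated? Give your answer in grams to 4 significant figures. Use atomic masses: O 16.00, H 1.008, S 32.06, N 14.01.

1041 g

Pure H2O = 301.9 × 0.7272 = 219.54 g.
M(H2O) = 2(1.008) + 16.00 = 18.016 g/mol.
M((NH4)2SO4) = 2(14.01) + 8(1.008) + 32.06 + 4(16.00) = 132.144 g/mol.
n(H2O) = 219.54 / 18.016 = 12.186 mol.
Step 1 (H2O:H2SO4 = 1:1): theoretical n(H2SO4) = 12.186 mol; at 85.60% yield, n(H2SO4) = 10.431 mol.
Step 2 (H2SO4:(NH4)2SO4 = 1:1): theoretical n((NH4)2SO4) = 10.431 mol, so theoretical mass = 10.431 × 132.144 = 1378.4 g.
At 75.49% yield, actual mass of (NH4)2SO4 = 1378.4 × 0.7549 = 1040.6 g.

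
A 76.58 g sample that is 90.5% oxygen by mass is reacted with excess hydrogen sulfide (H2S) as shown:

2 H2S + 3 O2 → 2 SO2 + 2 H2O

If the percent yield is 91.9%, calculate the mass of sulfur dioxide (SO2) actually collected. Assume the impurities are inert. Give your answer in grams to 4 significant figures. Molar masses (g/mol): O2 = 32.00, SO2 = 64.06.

Pure O2 available = 76.58 g × 0.905 = 69.305 g.
n(O2) = 69.305 g / 32.00 g/mol = 2.1658 mol.
From the equation the O2:SO2 mole ratio is 3:2, so n(SO2) = 2.1658 × 2/3 = 1.4439 mol.
Mass of SO2 = 1.4439 mol × 64.06 g/mol = 92.493 g.
Actual mass collected = 92.493 g × 0.919 = 85.001 g.

85.00 g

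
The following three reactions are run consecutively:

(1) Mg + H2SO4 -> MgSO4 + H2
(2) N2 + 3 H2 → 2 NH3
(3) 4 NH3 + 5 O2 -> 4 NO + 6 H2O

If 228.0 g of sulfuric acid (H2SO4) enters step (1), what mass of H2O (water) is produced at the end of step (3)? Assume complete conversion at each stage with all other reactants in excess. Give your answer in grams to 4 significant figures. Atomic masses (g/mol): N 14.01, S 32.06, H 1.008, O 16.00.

M(H2SO4) = 2(1.008) + 32.06 + 4(16.00) = 98.076 g/mol.
M(H2O) = 2(1.008) + 16.00 = 18.016 g/mol.
n(H2SO4) = 228.0 / 98.076 = 2.3247 mol.
Reaction (1): H2SO4→H2 ratio 1:1 ⇒ n(H2) = 2.3247 mol.
Reaction (2): H2→NH3 ratio 3:2 ⇒ n(NH3) = 1.5498 mol.
Reaction (3): NH3→H2O ratio 4:6 ⇒ n(H2O) = 2.3247 mol.
Mass of H2O = 2.3247 × 18.016 = 41.882 g.

41.88 g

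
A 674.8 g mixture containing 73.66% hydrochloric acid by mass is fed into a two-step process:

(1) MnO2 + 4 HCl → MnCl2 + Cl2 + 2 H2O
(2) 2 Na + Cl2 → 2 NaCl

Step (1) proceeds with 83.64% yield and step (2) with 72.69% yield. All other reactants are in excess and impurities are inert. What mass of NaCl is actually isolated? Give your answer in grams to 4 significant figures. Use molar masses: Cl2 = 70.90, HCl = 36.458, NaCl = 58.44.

Pure HCl = 674.8 × 0.7366 = 497.06 g.
n(HCl) = 497.06 / 36.458 = 13.634 mol.
Step 1 (HCl:Cl2 = 4:1): theoretical n(Cl2) = 3.4084 mol; at 83.64% yield, n(Cl2) = 2.8508 mol.
Step 2 (Cl2:NaCl = 1:2): theoretical n(NaCl) = 5.7016 mol, so theoretical mass = 5.7016 × 58.44 = 333.20 g.
At 72.69% yield, actual mass of NaCl = 333.20 × 0.7269 = 242.20 g.

242.2 g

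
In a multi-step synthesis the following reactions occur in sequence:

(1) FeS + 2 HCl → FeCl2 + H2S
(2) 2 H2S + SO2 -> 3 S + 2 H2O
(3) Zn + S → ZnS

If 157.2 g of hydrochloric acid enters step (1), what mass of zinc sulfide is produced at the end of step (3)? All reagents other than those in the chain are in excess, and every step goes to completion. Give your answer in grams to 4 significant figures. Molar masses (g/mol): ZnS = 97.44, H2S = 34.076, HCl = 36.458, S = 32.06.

315.1 g

n(HCl) = 157.2 / 36.458 = 4.3118 mol.
Reaction (1): HCl→H2S ratio 2:1 ⇒ n(H2S) = 2.1559 mol.
Reaction (2): H2S→S ratio 2:3 ⇒ n(S) = 3.2339 mol.
Reaction (3): S→ZnS ratio 1:1 ⇒ n(ZnS) = 3.2339 mol.
Mass of ZnS = 3.2339 × 97.44 = 315.11 g.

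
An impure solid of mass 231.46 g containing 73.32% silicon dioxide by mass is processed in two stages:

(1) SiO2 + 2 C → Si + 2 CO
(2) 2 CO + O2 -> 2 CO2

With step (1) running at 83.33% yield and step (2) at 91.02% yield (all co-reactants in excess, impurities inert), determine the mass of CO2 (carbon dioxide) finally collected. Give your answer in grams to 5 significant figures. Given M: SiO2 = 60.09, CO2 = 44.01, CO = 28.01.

Pure SiO2 = 231.46 × 0.7332 = 169.706 g.
n(SiO2) = 169.706 / 60.09 = 2.82420 mol.
Step 1 (SiO2:CO = 1:2): theoretical n(CO) = 5.64841 mol; at 83.33% yield, n(CO) = 4.70682 mol.
Step 2 (CO:CO2 = 2:2): theoretical n(CO2) = 4.70682 mol, so theoretical mass = 4.70682 × 44.01 = 207.147 g.
At 91.02% yield, actual mass of CO2 = 207.147 × 0.9102 = 188.545 g.

188.55 g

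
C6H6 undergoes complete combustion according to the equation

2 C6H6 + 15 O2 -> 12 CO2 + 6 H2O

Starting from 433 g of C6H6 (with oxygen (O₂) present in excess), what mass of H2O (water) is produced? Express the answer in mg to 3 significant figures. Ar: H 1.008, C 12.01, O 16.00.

M(C6H6) = 6(12.01) + 6(1.008) = 78.108 g/mol.
M(H2O) = 2(1.008) + 16.00 = 18.016 g/mol.
n(C6H6) = 433.0 g / 78.108 g/mol = 5.544 mol.
From the equation the C6H6:H2O mole ratio is 2:6, so n(H2O) = 5.544 × 6/2 = 16.63 mol.
Mass of H2O = 16.63 mol × 18.016 g/mol = 299.6 g.
Converting to mg: 299.6 g = 300000 mg.

300000 mg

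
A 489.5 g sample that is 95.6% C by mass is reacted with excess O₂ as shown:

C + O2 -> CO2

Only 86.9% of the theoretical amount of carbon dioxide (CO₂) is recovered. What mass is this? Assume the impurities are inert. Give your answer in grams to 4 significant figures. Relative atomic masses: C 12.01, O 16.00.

1490 g

Pure C available = 489.5 g × 0.956 = 467.96 g.
M(C) = 12.01 g/mol.
M(CO2) = 12.01 + 2(16.00) = 44.01 g/mol.
n(C) = 467.96 g / 12.01 g/mol = 38.964 mol.
From the equation the C:CO2 mole ratio is 1:1, so n(CO2) = 38.964 × 1/1 = 38.964 mol.
Mass of CO2 = 38.964 mol × 44.01 g/mol = 1714.8 g.
Actual mass collected = 1714.8 g × 0.869 = 1490.2 g.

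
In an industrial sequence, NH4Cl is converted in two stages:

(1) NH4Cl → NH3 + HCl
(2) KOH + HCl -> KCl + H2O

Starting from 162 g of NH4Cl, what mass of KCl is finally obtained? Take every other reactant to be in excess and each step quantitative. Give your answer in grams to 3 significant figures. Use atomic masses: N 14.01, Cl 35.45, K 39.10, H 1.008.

226 g

M(NH4Cl) = 14.01 + 4(1.008) + 35.45 = 53.492 g/mol.
M(KCl) = 39.10 + 35.45 = 74.55 g/mol.
n(NH4Cl) = 162.0 / 53.492 = 3.028 mol.
Step 1 gives a 1:1 ratio of NH4Cl to HCl, so n(HCl) = 3.028 mol.
In step 2 the HCl:KCl ratio is 1:1, so n(KCl) = 3.028 mol.
Mass of KCl = 3.028 × 74.55 = 225.8 g.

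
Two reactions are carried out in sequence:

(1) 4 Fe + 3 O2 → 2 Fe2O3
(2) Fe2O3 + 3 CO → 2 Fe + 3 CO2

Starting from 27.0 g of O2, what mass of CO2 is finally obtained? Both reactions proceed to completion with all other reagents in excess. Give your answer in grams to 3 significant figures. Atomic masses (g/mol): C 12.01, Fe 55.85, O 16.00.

M(O2) = 2(16.00) = 32.00 g/mol.
M(CO2) = 12.01 + 2(16.00) = 44.01 g/mol.
n(O2) = 27.00 / 32.00 = 0.8438 mol.
Step 1 gives a 3:2 ratio of O2 to Fe2O3, so n(Fe2O3) = 0.5625 mol.
In step 2 the Fe2O3:CO2 ratio is 1:3, so n(CO2) = 1.688 mol.
Mass of CO2 = 1.688 × 44.01 = 74.27 g.

74.3 g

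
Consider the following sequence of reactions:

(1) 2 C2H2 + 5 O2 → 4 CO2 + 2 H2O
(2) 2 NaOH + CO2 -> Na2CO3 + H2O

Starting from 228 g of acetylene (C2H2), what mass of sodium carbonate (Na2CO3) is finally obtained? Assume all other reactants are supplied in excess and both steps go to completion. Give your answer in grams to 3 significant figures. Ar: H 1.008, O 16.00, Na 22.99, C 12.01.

M(C2H2) = 2(12.01) + 2(1.008) = 26.036 g/mol.
M(Na2CO3) = 2(22.99) + 12.01 + 3(16.00) = 105.99 g/mol.
n(C2H2) = 228.0 / 26.036 = 8.757 mol.
Step 1 gives a 2:4 ratio of C2H2 to CO2, so n(CO2) = 17.51 mol.
In step 2 the CO2:Na2CO3 ratio is 1:1, so n(Na2CO3) = 17.51 mol.
Mass of Na2CO3 = 17.51 × 105.99 = 1856 g.

1860 g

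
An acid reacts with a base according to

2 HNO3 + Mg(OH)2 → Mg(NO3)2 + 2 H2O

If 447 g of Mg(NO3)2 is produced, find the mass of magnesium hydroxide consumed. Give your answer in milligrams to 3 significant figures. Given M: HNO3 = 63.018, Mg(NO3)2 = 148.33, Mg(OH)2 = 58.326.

n(Mg(NO3)2) = 447.0 g / 148.33 g/mol = 3.014 mol.
From the equation the Mg(NO3)2:Mg(OH)2 mole ratio is 1:1, so n(Mg(OH)2) = 3.014 × 1/1 = 3.014 mol.
Mass of Mg(OH)2 = 3.014 mol × 58.326 g/mol = 175.8 g.
Converting to mg: 175.8 g = 176000 mg.

176000 mg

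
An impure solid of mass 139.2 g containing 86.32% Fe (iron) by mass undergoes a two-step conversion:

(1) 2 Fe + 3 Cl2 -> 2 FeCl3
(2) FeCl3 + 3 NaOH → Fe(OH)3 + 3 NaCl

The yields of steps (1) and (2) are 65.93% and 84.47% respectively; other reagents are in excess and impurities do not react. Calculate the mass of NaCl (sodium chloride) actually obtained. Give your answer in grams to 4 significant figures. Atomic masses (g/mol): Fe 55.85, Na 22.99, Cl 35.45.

Pure Fe = 139.2 × 0.8632 = 120.16 g.
M(Fe) = 55.85 g/mol.
M(NaCl) = 22.99 + 35.45 = 58.44 g/mol.
n(Fe) = 120.16 / 55.85 = 2.1514 mol.
Step 1 (Fe:FeCl3 = 2:2): theoretical n(FeCl3) = 2.1514 mol; at 65.93% yield, n(FeCl3) = 1.4184 mol.
Step 2 (FeCl3:NaCl = 1:3): theoretical n(NaCl) = 4.2553 mol, so theoretical mass = 4.2553 × 58.44 = 248.68 g.
At 84.47% yield, actual mass of NaCl = 248.68 × 0.8447 = 210.06 g.

210.1 g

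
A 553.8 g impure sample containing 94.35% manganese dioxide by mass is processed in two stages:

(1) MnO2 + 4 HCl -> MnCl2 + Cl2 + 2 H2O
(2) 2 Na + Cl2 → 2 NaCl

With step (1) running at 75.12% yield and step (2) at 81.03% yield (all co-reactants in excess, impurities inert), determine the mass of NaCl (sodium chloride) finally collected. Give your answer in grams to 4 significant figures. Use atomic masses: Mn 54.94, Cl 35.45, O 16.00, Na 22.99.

427.6 g

Pure MnO2 = 553.8 × 0.9435 = 522.51 g.
M(MnO2) = 54.94 + 2(16.00) = 86.94 g/mol.
M(NaCl) = 22.99 + 35.45 = 58.44 g/mol.
n(MnO2) = 522.51 / 86.94 = 6.0100 mol.
Step 1 (MnO2:Cl2 = 1:1): theoretical n(Cl2) = 6.0100 mol; at 75.12% yield, n(Cl2) = 4.5147 mol.
Step 2 (Cl2:NaCl = 1:2): theoretical n(NaCl) = 9.0294 mol, so theoretical mass = 9.0294 × 58.44 = 527.68 g.
At 81.03% yield, actual mass of NaCl = 527.68 × 0.8103 = 427.58 g.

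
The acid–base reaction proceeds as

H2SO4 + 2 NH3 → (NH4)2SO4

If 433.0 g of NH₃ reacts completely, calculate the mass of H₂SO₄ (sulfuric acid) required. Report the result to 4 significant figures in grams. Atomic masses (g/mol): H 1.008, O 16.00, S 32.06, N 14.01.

1247 g

M(NH3) = 14.01 + 3(1.008) = 17.034 g/mol.
M(H2SO4) = 2(1.008) + 32.06 + 4(16.00) = 98.076 g/mol.
n(NH3) = 433.00 g / 17.034 g/mol = 25.420 mol.
From the equation the NH3:H2SO4 mole ratio is 2:1, so n(H2SO4) = 25.420 × 1/2 = 12.710 mol.
Mass of H2SO4 = 12.710 mol × 98.076 g/mol = 1246.5 g.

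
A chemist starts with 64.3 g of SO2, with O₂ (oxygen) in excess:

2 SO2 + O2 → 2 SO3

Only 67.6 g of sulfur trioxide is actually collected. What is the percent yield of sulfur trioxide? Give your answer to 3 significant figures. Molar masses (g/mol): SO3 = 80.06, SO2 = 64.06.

n(SO2) = 64.30 g / 64.06 g/mol = 1.004 mol.
From the equation the SO2:SO3 mole ratio is 2:2, so n(SO3) = 1.004 × 2/2 = 1.004 mol.
Mass of SO3 = 1.004 mol × 80.06 g/mol = 80.36 g.
This is the theoretical yield. Percent yield = 67.6 g / 80.36 g × 100% = 84.12%.

84.1 %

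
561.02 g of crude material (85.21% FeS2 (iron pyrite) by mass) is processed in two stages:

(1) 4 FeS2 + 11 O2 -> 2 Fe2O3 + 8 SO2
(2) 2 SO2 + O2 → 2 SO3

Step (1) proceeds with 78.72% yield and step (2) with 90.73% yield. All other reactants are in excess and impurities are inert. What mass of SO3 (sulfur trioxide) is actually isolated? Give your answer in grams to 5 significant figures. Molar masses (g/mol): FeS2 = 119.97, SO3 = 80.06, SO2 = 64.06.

455.70 g

Pure FeS2 = 561.02 × 0.8521 = 478.045 g.
n(FeS2) = 478.045 / 119.97 = 3.98471 mol.
Step 1 (FeS2:SO2 = 4:8): theoretical n(SO2) = 7.96941 mol; at 78.72% yield, n(SO2) = 6.27352 mol.
Step 2 (SO2:SO3 = 2:2): theoretical n(SO3) = 6.27352 mol, so theoretical mass = 6.27352 × 80.06 = 502.258 g.
At 90.73% yield, actual mass of SO3 = 502.258 × 0.9073 = 455.699 g.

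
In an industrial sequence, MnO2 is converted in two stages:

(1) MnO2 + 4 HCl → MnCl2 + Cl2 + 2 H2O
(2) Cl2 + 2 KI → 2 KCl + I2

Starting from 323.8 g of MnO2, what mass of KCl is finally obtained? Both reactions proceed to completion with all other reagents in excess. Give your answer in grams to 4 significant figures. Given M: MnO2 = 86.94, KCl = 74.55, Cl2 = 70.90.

555.3 g

n(MnO2) = 323.80 / 86.94 = 3.7244 mol.
Step 1 gives a 1:1 ratio of MnO2 to Cl2, so n(Cl2) = 3.7244 mol.
In step 2 the Cl2:KCl ratio is 1:2, so n(KCl) = 7.4488 mol.
Mass of KCl = 7.4488 × 74.55 = 555.31 g.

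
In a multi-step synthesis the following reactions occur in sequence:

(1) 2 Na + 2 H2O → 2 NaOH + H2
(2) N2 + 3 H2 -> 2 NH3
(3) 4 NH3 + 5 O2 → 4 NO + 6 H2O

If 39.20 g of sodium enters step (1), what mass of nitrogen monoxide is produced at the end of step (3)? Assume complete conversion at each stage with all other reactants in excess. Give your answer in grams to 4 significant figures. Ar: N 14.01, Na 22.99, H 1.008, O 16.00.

M(Na) = 22.99 g/mol.
M(NO) = 14.01 + 16.00 = 30.01 g/mol.
n(Na) = 39.20 / 22.99 = 1.7051 mol.
Reaction (1): Na→H2 ratio 2:1 ⇒ n(H2) = 0.85254 mol.
Reaction (2): H2→NH3 ratio 3:2 ⇒ n(NH3) = 0.56836 mol.
Reaction (3): NH3→NO ratio 4:4 ⇒ n(NO) = 0.56836 mol.
Mass of NO = 0.56836 × 30.01 = 17.057 g.

17.06 g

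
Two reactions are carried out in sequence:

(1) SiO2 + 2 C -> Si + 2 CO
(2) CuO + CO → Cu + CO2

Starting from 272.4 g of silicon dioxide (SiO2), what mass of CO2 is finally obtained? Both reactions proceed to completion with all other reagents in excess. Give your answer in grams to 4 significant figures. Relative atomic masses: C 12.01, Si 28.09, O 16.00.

M(SiO2) = 28.09 + 2(16.00) = 60.09 g/mol.
M(CO2) = 12.01 + 2(16.00) = 44.01 g/mol.
n(SiO2) = 272.40 / 60.09 = 4.5332 mol.
Step 1 gives a 1:2 ratio of SiO2 to CO, so n(CO) = 9.0664 mol.
In step 2 the CO:CO2 ratio is 1:1, so n(CO2) = 9.0664 mol.
Mass of CO2 = 9.0664 × 44.01 = 399.01 g.

399.0 g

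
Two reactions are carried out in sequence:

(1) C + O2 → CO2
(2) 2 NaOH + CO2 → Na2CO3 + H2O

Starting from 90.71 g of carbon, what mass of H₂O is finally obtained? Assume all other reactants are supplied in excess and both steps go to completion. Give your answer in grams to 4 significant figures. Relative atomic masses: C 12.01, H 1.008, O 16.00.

M(C) = 12.01 g/mol.
M(H2O) = 2(1.008) + 16.00 = 18.016 g/mol.
n(C) = 90.710 / 12.01 = 7.5529 mol.
Step 1 gives a 1:1 ratio of C to CO2, so n(CO2) = 7.5529 mol.
In step 2 the CO2:H2O ratio is 1:1, so n(H2O) = 7.5529 mol.
Mass of H2O = 7.5529 × 18.016 = 136.07 g.

136.1 g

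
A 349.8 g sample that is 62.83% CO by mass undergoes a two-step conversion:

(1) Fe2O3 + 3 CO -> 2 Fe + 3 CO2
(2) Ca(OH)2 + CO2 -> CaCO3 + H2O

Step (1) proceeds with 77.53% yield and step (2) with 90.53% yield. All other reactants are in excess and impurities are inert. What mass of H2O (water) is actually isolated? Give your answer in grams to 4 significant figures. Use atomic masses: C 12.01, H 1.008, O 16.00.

99.22 g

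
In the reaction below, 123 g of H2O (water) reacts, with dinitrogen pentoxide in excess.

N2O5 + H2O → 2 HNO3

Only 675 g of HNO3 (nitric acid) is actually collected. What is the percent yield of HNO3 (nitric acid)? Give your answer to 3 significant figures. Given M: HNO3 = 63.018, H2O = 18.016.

n(H2O) = 123.0 g / 18.016 g/mol = 6.827 mol.
From the equation the H2O:HNO3 mole ratio is 1:2, so n(HNO3) = 6.827 × 2/1 = 13.65 mol.
Mass of HNO3 = 13.65 mol × 63.018 g/mol = 860.5 g.
This is the theoretical yield. Percent yield = 675 g / 860.5 g × 100% = 78.44%.

78.4 %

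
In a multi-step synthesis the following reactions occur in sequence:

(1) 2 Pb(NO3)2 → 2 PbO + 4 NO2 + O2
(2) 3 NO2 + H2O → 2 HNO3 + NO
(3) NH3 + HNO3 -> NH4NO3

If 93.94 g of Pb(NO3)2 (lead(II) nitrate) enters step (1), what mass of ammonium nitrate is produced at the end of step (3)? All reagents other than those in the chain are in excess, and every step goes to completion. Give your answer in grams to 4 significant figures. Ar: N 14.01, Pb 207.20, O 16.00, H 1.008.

30.27 g

M(Pb(NO3)2) = 207.20 + 2(14.01) + 6(16.00) = 331.22 g/mol.
M(NH4NO3) = 2(14.01) + 4(1.008) + 3(16.00) = 80.052 g/mol.
n(Pb(NO3)2) = 93.94 / 331.22 = 0.28362 mol.
Reaction (1): Pb(NO3)2→NO2 ratio 2:4 ⇒ n(NO2) = 0.56724 mol.
Reaction (2): NO2→HNO3 ratio 3:2 ⇒ n(HNO3) = 0.37816 mol.
Reaction (3): HNO3→NH4NO3 ratio 1:1 ⇒ n(NH4NO3) = 0.37816 mol.
Mass of NH4NO3 = 0.37816 × 80.052 = 30.272 g.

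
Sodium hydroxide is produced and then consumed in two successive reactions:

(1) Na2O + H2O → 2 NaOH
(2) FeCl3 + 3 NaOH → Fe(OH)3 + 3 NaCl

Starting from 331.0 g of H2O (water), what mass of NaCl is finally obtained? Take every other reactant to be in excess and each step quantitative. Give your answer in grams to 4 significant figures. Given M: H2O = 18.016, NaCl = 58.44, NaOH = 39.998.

n(H2O) = 331.00 / 18.016 = 18.373 mol.
Step 1 gives a 1:2 ratio of H2O to NaOH, so n(NaOH) = 36.745 mol.
In step 2 the NaOH:NaCl ratio is 3:3, so n(NaCl) = 36.745 mol.
Mass of NaCl = 36.745 × 58.44 = 2147.4 g.

2147 g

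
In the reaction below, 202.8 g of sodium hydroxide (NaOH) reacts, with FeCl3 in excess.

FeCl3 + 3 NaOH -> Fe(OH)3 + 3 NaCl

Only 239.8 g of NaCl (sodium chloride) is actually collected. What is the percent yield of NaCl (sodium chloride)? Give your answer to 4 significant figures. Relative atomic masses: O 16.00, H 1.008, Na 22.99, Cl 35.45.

80.93 %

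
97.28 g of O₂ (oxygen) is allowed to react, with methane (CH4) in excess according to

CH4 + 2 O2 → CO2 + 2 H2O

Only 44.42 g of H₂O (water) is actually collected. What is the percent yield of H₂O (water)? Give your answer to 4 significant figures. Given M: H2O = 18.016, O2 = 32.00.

n(O2) = 97.280 g / 32.00 g/mol = 3.0400 mol.
From the equation the O2:H2O mole ratio is 2:2, so n(H2O) = 3.0400 × 2/2 = 3.0400 mol.
Mass of H2O = 3.0400 mol × 18.016 g/mol = 54.769 g.
This is the theoretical yield. Percent yield = 44.42 g / 54.769 g × 100% = 81.105%.

81.10 %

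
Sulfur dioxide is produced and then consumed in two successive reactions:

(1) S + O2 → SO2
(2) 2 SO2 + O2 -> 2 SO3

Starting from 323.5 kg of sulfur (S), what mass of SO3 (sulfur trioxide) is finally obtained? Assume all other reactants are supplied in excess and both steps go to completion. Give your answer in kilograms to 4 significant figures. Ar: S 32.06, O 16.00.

M(S) = 32.06 g/mol.
M(SO3) = 32.06 + 3(16.00) = 80.06 g/mol.
323.5 kg = 323500 g.
n(S) = 323500 / 32.06 = 10090 mol.
Step 1 gives a 1:1 ratio of S to SO2, so n(SO2) = 10090 mol.
In step 2 the SO2:SO3 ratio is 2:2, so n(SO3) = 10090 mol.
Mass of SO3 = 10090 × 80.06 = 807840 g = 807.8 kg.

807.8 kg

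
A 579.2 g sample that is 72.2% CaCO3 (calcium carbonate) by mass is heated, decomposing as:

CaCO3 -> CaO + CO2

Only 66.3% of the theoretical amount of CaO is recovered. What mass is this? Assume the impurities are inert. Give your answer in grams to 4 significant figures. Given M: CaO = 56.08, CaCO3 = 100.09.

155.3 g

Pure CaCO3 available = 579.2 g × 0.722 = 418.18 g.
n(CaCO3) = 418.18 g / 100.09 g/mol = 4.1781 mol.
From the equation the CaCO3:CaO mole ratio is 1:1, so n(CaO) = 4.1781 × 1/1 = 4.1781 mol.
Mass of CaO = 4.1781 mol × 56.08 g/mol = 234.31 g.
Actual mass collected = 234.31 g × 0.663 = 155.34 g.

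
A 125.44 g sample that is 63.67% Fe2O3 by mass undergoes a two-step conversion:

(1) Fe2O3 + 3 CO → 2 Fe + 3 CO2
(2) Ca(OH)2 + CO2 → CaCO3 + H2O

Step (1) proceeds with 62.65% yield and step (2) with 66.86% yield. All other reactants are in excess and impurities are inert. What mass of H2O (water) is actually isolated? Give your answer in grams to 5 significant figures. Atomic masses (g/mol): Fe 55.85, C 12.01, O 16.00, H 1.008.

11.322 g

Pure Fe2O3 = 125.44 × 0.6367 = 79.8676 g.
M(Fe2O3) = 2(55.85) + 3(16.00) = 159.70 g/mol.
M(H2O) = 2(1.008) + 16.00 = 18.016 g/mol.
n(Fe2O3) = 79.8676 / 159.70 = 0.500111 mol.
Step 1 (Fe2O3:CO2 = 1:3): theoretical n(CO2) = 1.50033 mol; at 62.65% yield, n(CO2) = 0.939958 mol.
Step 2 (CO2:H2O = 1:1): theoretical n(H2O) = 0.939958 mol, so theoretical mass = 0.939958 × 18.016 = 16.9343 g.
At 66.86% yield, actual mass of H2O = 16.9343 × 0.6686 = 11.3223 g.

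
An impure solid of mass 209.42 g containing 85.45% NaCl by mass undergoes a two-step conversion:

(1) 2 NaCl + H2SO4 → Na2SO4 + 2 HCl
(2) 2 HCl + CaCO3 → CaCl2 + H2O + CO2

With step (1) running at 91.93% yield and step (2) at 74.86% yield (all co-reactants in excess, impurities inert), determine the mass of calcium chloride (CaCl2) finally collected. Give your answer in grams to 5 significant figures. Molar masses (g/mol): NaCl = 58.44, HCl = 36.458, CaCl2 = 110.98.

116.93 g

Pure NaCl = 209.42 × 0.8545 = 178.949 g.
n(NaCl) = 178.949 / 58.44 = 3.06210 mol.
Step 1 (NaCl:HCl = 2:2): theoretical n(HCl) = 3.06210 mol; at 91.93% yield, n(HCl) = 2.81499 mol.
Step 2 (HCl:CaCl2 = 2:1): theoretical n(CaCl2) = 1.40750 mol, so theoretical mass = 1.40750 × 110.98 = 156.204 g.
At 74.86% yield, actual mass of CaCl2 = 156.204 × 0.7486 = 116.934 g.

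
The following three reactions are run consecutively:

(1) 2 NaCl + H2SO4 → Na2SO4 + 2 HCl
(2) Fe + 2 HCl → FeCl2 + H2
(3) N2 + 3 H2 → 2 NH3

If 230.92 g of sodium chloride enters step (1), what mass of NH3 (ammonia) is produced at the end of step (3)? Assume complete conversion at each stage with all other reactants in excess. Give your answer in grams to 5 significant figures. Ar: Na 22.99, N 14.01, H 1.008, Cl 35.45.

M(NaCl) = 22.99 + 35.45 = 58.44 g/mol.
M(NH3) = 14.01 + 3(1.008) = 17.034 g/mol.
n(NaCl) = 230.92 / 58.44 = 3.95140 mol.
Reaction (1): NaCl→HCl ratio 2:2 ⇒ n(HCl) = 3.95140 mol.
Reaction (2): HCl→H2 ratio 2:1 ⇒ n(H2) = 1.97570 mol.
Reaction (3): H2→NH3 ratio 3:2 ⇒ n(NH3) = 1.31713 mol.
Mass of NH3 = 1.31713 × 17.034 = 22.4361 g.

22.436 g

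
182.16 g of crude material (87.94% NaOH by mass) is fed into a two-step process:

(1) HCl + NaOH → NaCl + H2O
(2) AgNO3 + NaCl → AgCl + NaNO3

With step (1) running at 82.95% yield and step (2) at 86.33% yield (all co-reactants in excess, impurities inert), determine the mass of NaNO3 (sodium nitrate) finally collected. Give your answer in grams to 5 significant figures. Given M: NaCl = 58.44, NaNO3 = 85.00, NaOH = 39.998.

Pure NaOH = 182.16 × 0.8794 = 160.192 g.
n(NaOH) = 160.192 / 39.998 = 4.00499 mol.
Step 1 (NaOH:NaCl = 1:1): theoretical n(NaCl) = 4.00499 mol; at 82.95% yield, n(NaCl) = 3.32214 mol.
Step 2 (NaCl:NaNO3 = 1:1): theoretical n(NaNO3) = 3.32214 mol, so theoretical mass = 3.32214 × 85.00 = 282.382 g.
At 86.33% yield, actual mass of NaNO3 = 282.382 × 0.8633 = 243.780 g.

243.78 g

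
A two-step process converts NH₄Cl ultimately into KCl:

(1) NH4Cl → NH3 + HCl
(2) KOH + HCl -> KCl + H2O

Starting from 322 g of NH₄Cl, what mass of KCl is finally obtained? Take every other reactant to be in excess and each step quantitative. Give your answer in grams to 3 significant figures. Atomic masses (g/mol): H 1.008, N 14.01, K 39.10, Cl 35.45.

449 g

M(NH4Cl) = 14.01 + 4(1.008) + 35.45 = 53.492 g/mol.
M(KCl) = 39.10 + 35.45 = 74.55 g/mol.
n(NH4Cl) = 322.0 / 53.492 = 6.020 mol.
Step 1 gives a 1:1 ratio of NH4Cl to HCl, so n(HCl) = 6.020 mol.
In step 2 the HCl:KCl ratio is 1:1, so n(KCl) = 6.020 mol.
Mass of KCl = 6.020 × 74.55 = 448.8 g.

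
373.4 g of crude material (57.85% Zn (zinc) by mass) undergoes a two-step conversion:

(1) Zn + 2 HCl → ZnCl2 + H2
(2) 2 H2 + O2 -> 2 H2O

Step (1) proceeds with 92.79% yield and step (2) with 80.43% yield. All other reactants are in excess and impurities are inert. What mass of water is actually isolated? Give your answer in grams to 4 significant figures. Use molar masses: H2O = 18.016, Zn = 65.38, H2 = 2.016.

44.42 g

Pure Zn = 373.4 × 0.5785 = 216.01 g.
n(Zn) = 216.01 / 65.38 = 3.3039 mol.
Step 1 (Zn:H2 = 1:1): theoretical n(H2) = 3.3039 mol; at 92.79% yield, n(H2) = 3.0657 mol.
Step 2 (H2:H2O = 2:2): theoretical n(H2O) = 3.0657 mol, so theoretical mass = 3.0657 × 18.016 = 55.232 g.
At 80.43% yield, actual mass of H2O = 55.232 × 0.8043 = 44.423 g.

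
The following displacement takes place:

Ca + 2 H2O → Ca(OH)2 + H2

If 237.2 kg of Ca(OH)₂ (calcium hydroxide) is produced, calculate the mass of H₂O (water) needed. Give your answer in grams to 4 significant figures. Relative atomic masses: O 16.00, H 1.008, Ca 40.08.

M(Ca(OH)2) = 40.08 + 2(16.00) + 2(1.008) = 74.096 g/mol.
M(H2O) = 2(1.008) + 16.00 = 18.016 g/mol.
Convert: 237.2 kg = 237200 g.
n(Ca(OH)2) = 237200 g / 74.096 g/mol = 3201.3 mol.
From the equation the Ca(OH)2:H2O mole ratio is 1:2, so n(H2O) = 3201.3 × 2/1 = 6402.5 mol.
Mass of H2O = 6402.5 mol × 18.016 g/mol = 115350 g.

115300 g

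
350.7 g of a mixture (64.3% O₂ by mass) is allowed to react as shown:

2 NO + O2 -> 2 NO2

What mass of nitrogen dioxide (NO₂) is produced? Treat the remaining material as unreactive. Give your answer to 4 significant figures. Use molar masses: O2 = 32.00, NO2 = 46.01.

648.5 g

Mass of pure O2 = 350.7 g × 0.643 = 225.50 g.
n(O2) = 225.50 g / 32.00 g/mol = 7.0469 mol.
From the equation the O2:NO2 mole ratio is 1:2, so n(NO2) = 7.0469 × 2/1 = 14.094 mol.
Mass of NO2 = 14.094 mol × 46.01 g/mol = 648.45 g.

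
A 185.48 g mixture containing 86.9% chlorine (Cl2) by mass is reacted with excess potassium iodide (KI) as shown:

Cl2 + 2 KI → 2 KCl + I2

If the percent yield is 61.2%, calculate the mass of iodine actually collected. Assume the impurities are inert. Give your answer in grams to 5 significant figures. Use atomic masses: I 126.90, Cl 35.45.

353.11 g

Pure Cl2 available = 185.48 g × 0.869 = 161.182 g.
M(Cl2) = 2(35.45) = 70.90 g/mol.
M(I2) = 2(126.90) = 253.80 g/mol.
n(Cl2) = 161.182 g / 70.90 g/mol = 2.27337 mol.
From the equation the Cl2:I2 mole ratio is 1:1, so n(I2) = 2.27337 × 1/1 = 2.27337 mol.
Mass of I2 = 2.27337 mol × 253.80 g/mol = 576.982 g.
Actual mass collected = 576.982 g × 0.612 = 353.113 g.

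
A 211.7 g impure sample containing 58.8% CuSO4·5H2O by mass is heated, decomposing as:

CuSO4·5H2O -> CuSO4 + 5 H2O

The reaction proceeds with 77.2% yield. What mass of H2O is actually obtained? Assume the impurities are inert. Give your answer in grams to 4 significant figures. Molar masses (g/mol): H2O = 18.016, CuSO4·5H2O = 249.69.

34.67 g

Pure CuSO4·5H2O available = 211.7 g × 0.588 = 124.48 g.
n(CuSO4·5H2O) = 124.48 g / 249.69 g/mol = 0.49854 mol.
From the equation the CuSO4·5H2O:H2O mole ratio is 1:5, so n(H2O) = 0.49854 × 5/1 = 2.4927 mol.
Mass of H2O = 2.4927 mol × 18.016 g/mol = 44.908 g.
Actual mass collected = 44.908 g × 0.772 = 34.669 g.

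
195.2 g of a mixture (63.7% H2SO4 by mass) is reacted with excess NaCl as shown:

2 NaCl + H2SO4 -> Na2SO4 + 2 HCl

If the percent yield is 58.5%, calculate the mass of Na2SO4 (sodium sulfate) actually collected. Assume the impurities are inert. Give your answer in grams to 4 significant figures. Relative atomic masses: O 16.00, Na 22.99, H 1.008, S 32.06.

105.3 g

Pure H2SO4 available = 195.2 g × 0.637 = 124.34 g.
M(H2SO4) = 2(1.008) + 32.06 + 4(16.00) = 98.076 g/mol.
M(Na2SO4) = 2(22.99) + 32.06 + 4(16.00) = 142.04 g/mol.
n(H2SO4) = 124.34 g / 98.076 g/mol = 1.2678 mol.
From the equation the H2SO4:Na2SO4 mole ratio is 1:1, so n(Na2SO4) = 1.2678 × 1/1 = 1.2678 mol.
Mass of Na2SO4 = 1.2678 mol × 142.04 g/mol = 180.08 g.
Actual mass collected = 180.08 g × 0.585 = 105.35 g.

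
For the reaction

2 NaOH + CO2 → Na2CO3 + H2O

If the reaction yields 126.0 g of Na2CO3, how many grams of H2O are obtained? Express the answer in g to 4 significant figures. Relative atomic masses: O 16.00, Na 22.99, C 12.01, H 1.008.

21.42 g

M(Na2CO3) = 2(22.99) + 12.01 + 3(16.00) = 105.99 g/mol.
M(H2O) = 2(1.008) + 16.00 = 18.016 g/mol.
n(Na2CO3) = 126.00 g / 105.99 g/mol = 1.1888 mol.
From the equation the Na2CO3:H2O mole ratio is 1:1, so n(H2O) = 1.1888 × 1/1 = 1.1888 mol.
Mass of H2O = 1.1888 mol × 18.016 g/mol = 21.417 g.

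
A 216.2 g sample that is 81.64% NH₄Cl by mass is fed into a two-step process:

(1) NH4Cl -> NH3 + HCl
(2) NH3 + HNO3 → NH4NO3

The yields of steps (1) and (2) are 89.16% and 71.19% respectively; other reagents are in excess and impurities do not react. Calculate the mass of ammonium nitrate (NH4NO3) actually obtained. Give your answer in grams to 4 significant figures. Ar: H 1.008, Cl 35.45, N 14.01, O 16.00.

Pure NH4Cl = 216.2 × 0.8164 = 176.51 g.
M(NH4Cl) = 14.01 + 4(1.008) + 35.45 = 53.492 g/mol.
M(NH4NO3) = 2(14.01) + 4(1.008) + 3(16.00) = 80.052 g/mol.
n(NH4Cl) = 176.51 / 53.492 = 3.2997 mol.
Step 1 (NH4Cl:NH3 = 1:1): theoretical n(NH3) = 3.2997 mol; at 89.16% yield, n(NH3) = 2.9420 mol.
Step 2 (NH3:NH4NO3 = 1:1): theoretical n(NH4NO3) = 2.9420 mol, so theoretical mass = 2.9420 × 80.052 = 235.51 g.
At 71.19% yield, actual mass of NH4NO3 = 235.51 × 0.7119 = 167.66 g.

167.7 g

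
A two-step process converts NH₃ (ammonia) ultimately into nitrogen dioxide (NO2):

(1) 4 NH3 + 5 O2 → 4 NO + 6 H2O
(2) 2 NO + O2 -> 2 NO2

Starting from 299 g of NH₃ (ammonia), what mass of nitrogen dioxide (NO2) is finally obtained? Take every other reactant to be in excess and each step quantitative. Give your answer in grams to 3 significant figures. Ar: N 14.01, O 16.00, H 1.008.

808 g

M(NH3) = 14.01 + 3(1.008) = 17.034 g/mol.
M(NO2) = 14.01 + 2(16.00) = 46.01 g/mol.
n(NH3) = 299.0 / 17.034 = 17.55 mol.
Step 1 gives a 4:4 ratio of NH3 to NO, so n(NO) = 17.55 mol.
In step 2 the NO:NO2 ratio is 2:2, so n(NO2) = 17.55 mol.
Mass of NO2 = 17.55 × 46.01 = 807.6 g.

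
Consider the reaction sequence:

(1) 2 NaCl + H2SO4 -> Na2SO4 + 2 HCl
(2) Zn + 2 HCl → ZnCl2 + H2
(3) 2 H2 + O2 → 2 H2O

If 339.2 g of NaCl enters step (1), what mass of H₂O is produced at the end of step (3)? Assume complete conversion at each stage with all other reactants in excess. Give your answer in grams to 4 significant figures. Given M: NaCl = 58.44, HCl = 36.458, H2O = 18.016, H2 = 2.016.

52.28 g

n(NaCl) = 339.2 / 58.44 = 5.8042 mol.
Reaction (1): NaCl→HCl ratio 2:2 ⇒ n(HCl) = 5.8042 mol.
Reaction (2): HCl→H2 ratio 2:1 ⇒ n(H2) = 2.9021 mol.
Reaction (3): H2→H2O ratio 2:2 ⇒ n(H2O) = 2.9021 mol.
Mass of H2O = 2.9021 × 18.016 = 52.285 g.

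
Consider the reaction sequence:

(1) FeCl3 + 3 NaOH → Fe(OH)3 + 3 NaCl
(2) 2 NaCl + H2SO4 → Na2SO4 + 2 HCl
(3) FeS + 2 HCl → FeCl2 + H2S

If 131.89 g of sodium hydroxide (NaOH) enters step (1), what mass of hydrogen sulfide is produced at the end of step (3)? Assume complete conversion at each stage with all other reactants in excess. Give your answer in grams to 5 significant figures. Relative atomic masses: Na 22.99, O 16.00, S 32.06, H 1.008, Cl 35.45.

56.181 g

M(NaOH) = 22.99 + 16.00 + 1.008 = 39.998 g/mol.
M(H2S) = 2(1.008) + 32.06 = 34.076 g/mol.
n(NaOH) = 131.89 / 39.998 = 3.29741 mol.
Reaction (1): NaOH→NaCl ratio 3:3 ⇒ n(NaCl) = 3.29741 mol.
Reaction (2): NaCl→HCl ratio 2:2 ⇒ n(HCl) = 3.29741 mol.
Reaction (3): HCl→H2S ratio 2:1 ⇒ n(H2S) = 1.64871 mol.
Mass of H2S = 1.64871 × 34.076 = 56.1814 g.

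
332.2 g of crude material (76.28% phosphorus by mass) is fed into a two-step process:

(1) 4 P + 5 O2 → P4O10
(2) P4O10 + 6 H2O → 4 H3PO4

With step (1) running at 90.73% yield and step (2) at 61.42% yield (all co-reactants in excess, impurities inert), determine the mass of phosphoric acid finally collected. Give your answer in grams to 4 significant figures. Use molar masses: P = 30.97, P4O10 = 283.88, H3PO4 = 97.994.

446.8 g

Pure P = 332.2 × 0.7628 = 253.40 g.
n(P) = 253.40 / 30.97 = 8.1822 mol.
Step 1 (P:P4O10 = 4:1): theoretical n(P4O10) = 2.0455 mol; at 90.73% yield, n(P4O10) = 1.8559 mol.
Step 2 (P4O10:H3PO4 = 1:4): theoretical n(H3PO4) = 7.4237 mol, so theoretical mass = 7.4237 × 97.994 = 727.48 g.
At 61.42% yield, actual mass of H3PO4 = 727.48 × 0.6142 = 446.82 g.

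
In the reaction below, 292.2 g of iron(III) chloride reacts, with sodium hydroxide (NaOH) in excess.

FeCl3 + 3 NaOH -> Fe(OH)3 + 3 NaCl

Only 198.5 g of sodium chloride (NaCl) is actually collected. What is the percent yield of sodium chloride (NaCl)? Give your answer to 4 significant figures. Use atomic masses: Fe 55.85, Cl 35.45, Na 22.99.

62.85 %

M(FeCl3) = 55.85 + 3(35.45) = 162.20 g/mol.
M(NaCl) = 22.99 + 35.45 = 58.44 g/mol.
n(FeCl3) = 292.20 g / 162.20 g/mol = 1.8015 mol.
From the equation the FeCl3:NaCl mole ratio is 1:3, so n(NaCl) = 1.8015 × 3/1 = 5.4044 mol.
Mass of NaCl = 5.4044 mol × 58.44 g/mol = 315.84 g.
This is the theoretical yield. Percent yield = 198.5 g / 315.84 g × 100% = 62.849%.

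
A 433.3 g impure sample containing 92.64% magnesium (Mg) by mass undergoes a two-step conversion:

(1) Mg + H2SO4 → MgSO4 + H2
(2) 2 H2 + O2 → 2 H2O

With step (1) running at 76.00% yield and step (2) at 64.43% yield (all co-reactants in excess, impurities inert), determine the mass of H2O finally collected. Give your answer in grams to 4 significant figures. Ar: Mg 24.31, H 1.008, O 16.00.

145.7 g

Pure Mg = 433.3 × 0.9264 = 401.41 g.
M(Mg) = 24.31 g/mol.
M(H2O) = 2(1.008) + 16.00 = 18.016 g/mol.
n(Mg) = 401.41 / 24.31 = 16.512 mol.
Step 1 (Mg:H2 = 1:1): theoretical n(H2) = 16.512 mol; at 76.00% yield, n(H2) = 12.549 mol.
Step 2 (H2:H2O = 2:2): theoretical n(H2O) = 12.549 mol, so theoretical mass = 12.549 × 18.016 = 226.09 g.
At 64.43% yield, actual mass of H2O = 226.09 × 0.6443 = 145.67 g.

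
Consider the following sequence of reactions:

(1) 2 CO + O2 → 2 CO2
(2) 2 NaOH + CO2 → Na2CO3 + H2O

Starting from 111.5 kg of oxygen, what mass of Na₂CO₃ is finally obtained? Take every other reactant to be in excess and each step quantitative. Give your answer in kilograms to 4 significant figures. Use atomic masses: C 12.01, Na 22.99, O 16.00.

M(O2) = 2(16.00) = 32.00 g/mol.
M(Na2CO3) = 2(22.99) + 12.01 + 3(16.00) = 105.99 g/mol.
111.5 kg = 111500 g.
n(O2) = 111500 / 32.00 = 3484.4 mol.
Step 1 gives a 1:2 ratio of O2 to CO2, so n(CO2) = 6968.8 mol.
In step 2 the CO2:Na2CO3 ratio is 1:1, so n(Na2CO3) = 6968.8 mol.
Mass of Na2CO3 = 6968.8 × 105.99 = 738620 g = 738.6 kg.

738.6 kg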